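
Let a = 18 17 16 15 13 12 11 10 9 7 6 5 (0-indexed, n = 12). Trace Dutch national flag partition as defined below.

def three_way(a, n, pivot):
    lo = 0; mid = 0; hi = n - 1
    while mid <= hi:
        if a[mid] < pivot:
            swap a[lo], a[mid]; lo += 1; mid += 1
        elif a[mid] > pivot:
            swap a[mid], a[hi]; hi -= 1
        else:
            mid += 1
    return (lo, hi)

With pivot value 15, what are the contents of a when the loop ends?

5 6 7 13 12 11 10 9 15 16 17 18

pivot = 15; lo=0, mid=0, hi=11
a[mid]=18>15: swap a[0],a[11]; hi=10 → 5 17 16 15 13 12 11 10 9 7 6 18
a[mid]=5<15: swap a[0],a[0]; lo=1,mid=1 → 5 17 16 15 13 12 11 10 9 7 6 18
a[mid]=17>15: swap a[1],a[10]; hi=9 → 5 6 16 15 13 12 11 10 9 7 17 18
a[mid]=6<15: swap a[1],a[1]; lo=2,mid=2 → 5 6 16 15 13 12 11 10 9 7 17 18
a[mid]=16>15: swap a[2],a[9]; hi=8 → 5 6 7 15 13 12 11 10 9 16 17 18
a[mid]=7<15: swap a[2],a[2]; lo=3,mid=3 → 5 6 7 15 13 12 11 10 9 16 17 18
a[mid]=15=15: mid=4
a[mid]=13<15: swap a[3],a[4]; lo=4,mid=5 → 5 6 7 13 15 12 11 10 9 16 17 18
a[mid]=12<15: swap a[4],a[5]; lo=5,mid=6 → 5 6 7 13 12 15 11 10 9 16 17 18
a[mid]=11<15: swap a[5],a[6]; lo=6,mid=7 → 5 6 7 13 12 11 15 10 9 16 17 18
a[mid]=10<15: swap a[6],a[7]; lo=7,mid=8 → 5 6 7 13 12 11 10 15 9 16 17 18
a[mid]=9<15: swap a[7],a[8]; lo=8,mid=9 → 5 6 7 13 12 11 10 9 15 16 17 18
end: lo=8, hi=8; a = 5 6 7 13 12 11 10 9 15 16 17 18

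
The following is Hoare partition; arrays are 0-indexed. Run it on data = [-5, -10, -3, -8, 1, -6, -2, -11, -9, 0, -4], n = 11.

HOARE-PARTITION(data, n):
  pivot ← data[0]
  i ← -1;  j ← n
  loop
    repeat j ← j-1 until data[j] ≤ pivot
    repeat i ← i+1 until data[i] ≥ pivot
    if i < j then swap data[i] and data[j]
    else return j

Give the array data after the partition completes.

pivot=-5
j stops at 8 (-9), i stops at 0 (-5); swap ⇒ [-9, -10, -3, -8, 1, -6, -2, -11, -5, 0, -4]
j stops at 7 (-11), i stops at 2 (-3); swap ⇒ [-9, -10, -11, -8, 1, -6, -2, -3, -5, 0, -4]
j stops at 5 (-6), i stops at 4 (1); swap ⇒ [-9, -10, -11, -8, -6, 1, -2, -3, -5, 0, -4]
j stops at 4, i stops at 5; i≥j ⇒ return 4. data=[-9, -10, -11, -8, -6, 1, -2, -3, -5, 0, -4]

[-9, -10, -11, -8, -6, 1, -2, -3, -5, 0, -4]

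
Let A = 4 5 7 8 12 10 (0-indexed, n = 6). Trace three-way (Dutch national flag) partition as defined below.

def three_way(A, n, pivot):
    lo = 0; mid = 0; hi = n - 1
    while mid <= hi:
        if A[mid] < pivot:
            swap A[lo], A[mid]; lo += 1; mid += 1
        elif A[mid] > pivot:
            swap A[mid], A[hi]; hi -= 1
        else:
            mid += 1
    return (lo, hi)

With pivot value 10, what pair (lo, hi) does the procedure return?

pivot = 10; lo=0, mid=0, hi=5
A[mid]=4<10: swap A[0],A[0]; lo=1,mid=1 → 4 5 7 8 12 10
A[mid]=5<10: swap A[1],A[1]; lo=2,mid=2 → 4 5 7 8 12 10
A[mid]=7<10: swap A[2],A[2]; lo=3,mid=3 → 4 5 7 8 12 10
A[mid]=8<10: swap A[3],A[3]; lo=4,mid=4 → 4 5 7 8 12 10
A[mid]=12>10: swap A[4],A[5]; hi=4 → 4 5 7 8 10 12
A[mid]=10=10: mid=5
end: lo=4, hi=4; A = 4 5 7 8 10 12

(4, 4)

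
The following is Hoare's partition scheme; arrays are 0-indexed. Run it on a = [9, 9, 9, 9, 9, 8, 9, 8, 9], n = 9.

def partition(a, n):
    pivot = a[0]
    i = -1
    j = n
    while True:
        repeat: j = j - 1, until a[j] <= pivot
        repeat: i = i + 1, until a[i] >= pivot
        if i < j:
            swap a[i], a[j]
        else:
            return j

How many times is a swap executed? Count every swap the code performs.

pivot = a[0] = 9; i = -1, j = 9
j→8 (a[8]=9≤9), i→0 (a[0]=9≥9); i<j, swap → [9, 9, 9, 9, 9, 8, 9, 8, 9]
j→7 (a[7]=8≤9), i→1 (a[1]=9≥9); i<j, swap → [9, 8, 9, 9, 9, 8, 9, 9, 9]
j→6 (a[6]=9≤9), i→2 (a[2]=9≥9); i<j, swap → [9, 8, 9, 9, 9, 8, 9, 9, 9]
j→5 (a[5]=8≤9), i→3 (a[3]=9≥9); i<j, swap → [9, 8, 9, 8, 9, 9, 9, 9, 9]
j→4, i→4; i≥j, return j=4. a = [9, 8, 9, 8, 9, 9, 9, 9, 9]

4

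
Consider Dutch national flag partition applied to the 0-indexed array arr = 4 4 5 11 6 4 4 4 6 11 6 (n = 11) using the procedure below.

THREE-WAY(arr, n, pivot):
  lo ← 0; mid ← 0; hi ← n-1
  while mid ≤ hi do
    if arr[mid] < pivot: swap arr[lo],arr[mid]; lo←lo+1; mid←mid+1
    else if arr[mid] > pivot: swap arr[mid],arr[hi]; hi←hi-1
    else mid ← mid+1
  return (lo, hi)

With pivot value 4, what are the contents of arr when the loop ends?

4 4 4 4 4 6 11 6 11 6 5

pivot = 4; lo=0, mid=0, hi=10
arr[mid]=4=4: mid=1
arr[mid]=4=4: mid=2
arr[mid]=5>4: swap arr[2],arr[10]; hi=9 → 4 4 6 11 6 4 4 4 6 11 5
arr[mid]=6>4: swap arr[2],arr[9]; hi=8 → 4 4 11 11 6 4 4 4 6 6 5
arr[mid]=11>4: swap arr[2],arr[8]; hi=7 → 4 4 6 11 6 4 4 4 11 6 5
arr[mid]=6>4: swap arr[2],arr[7]; hi=6 → 4 4 4 11 6 4 4 6 11 6 5
arr[mid]=4=4: mid=3
arr[mid]=11>4: swap arr[3],arr[6]; hi=5 → 4 4 4 4 6 4 11 6 11 6 5
arr[mid]=4=4: mid=4
arr[mid]=6>4: swap arr[4],arr[5]; hi=4 → 4 4 4 4 4 6 11 6 11 6 5
arr[mid]=4=4: mid=5
end: lo=0, hi=4; arr = 4 4 4 4 4 6 11 6 11 6 5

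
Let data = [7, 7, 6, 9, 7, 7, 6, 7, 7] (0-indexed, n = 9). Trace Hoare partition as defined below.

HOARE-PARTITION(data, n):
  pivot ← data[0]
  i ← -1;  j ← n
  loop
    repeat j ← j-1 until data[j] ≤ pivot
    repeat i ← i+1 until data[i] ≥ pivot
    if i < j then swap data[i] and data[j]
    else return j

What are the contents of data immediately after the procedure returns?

pivot = data[0] = 7; i = -1, j = 9
j→8 (data[8]=7≤7), i→0 (data[0]=7≥7); i<j, swap → [7, 7, 6, 9, 7, 7, 6, 7, 7]
j→7 (data[7]=7≤7), i→1 (data[1]=7≥7); i<j, swap → [7, 7, 6, 9, 7, 7, 6, 7, 7]
j→6 (data[6]=6≤7), i→3 (data[3]=9≥7); i<j, swap → [7, 7, 6, 6, 7, 7, 9, 7, 7]
j→5 (data[5]=7≤7), i→4 (data[4]=7≥7); i<j, swap → [7, 7, 6, 6, 7, 7, 9, 7, 7]
j→4, i→5; i≥j, return j=4. data = [7, 7, 6, 6, 7, 7, 9, 7, 7]

[7, 7, 6, 6, 7, 7, 9, 7, 7]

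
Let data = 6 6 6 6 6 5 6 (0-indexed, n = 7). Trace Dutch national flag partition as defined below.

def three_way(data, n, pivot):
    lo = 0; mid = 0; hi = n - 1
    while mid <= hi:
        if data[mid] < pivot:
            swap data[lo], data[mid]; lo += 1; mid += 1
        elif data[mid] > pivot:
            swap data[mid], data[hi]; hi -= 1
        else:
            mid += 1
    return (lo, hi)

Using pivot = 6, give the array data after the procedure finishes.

5 6 6 6 6 6 6

pivot = 6; lo=0, mid=0, hi=6
data[mid]=6=6: mid=1
data[mid]=6=6: mid=2
data[mid]=6=6: mid=3
data[mid]=6=6: mid=4
data[mid]=6=6: mid=5
data[mid]=5<6: swap data[0],data[5]; lo=1,mid=6 → 5 6 6 6 6 6 6
data[mid]=6=6: mid=7
end: lo=1, hi=6; data = 5 6 6 6 6 6 6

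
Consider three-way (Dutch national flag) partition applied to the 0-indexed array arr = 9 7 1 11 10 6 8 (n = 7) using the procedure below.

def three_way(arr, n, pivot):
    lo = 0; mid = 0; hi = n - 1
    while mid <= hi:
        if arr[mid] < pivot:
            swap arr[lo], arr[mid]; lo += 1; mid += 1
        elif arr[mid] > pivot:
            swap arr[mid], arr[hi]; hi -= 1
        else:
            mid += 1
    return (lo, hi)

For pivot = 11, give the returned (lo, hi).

pivot = 11; lo=0, mid=0, hi=6
arr[mid]=9<11: swap arr[0],arr[0]; lo=1,mid=1 → 9 7 1 11 10 6 8
arr[mid]=7<11: swap arr[1],arr[1]; lo=2,mid=2 → 9 7 1 11 10 6 8
arr[mid]=1<11: swap arr[2],arr[2]; lo=3,mid=3 → 9 7 1 11 10 6 8
arr[mid]=11=11: mid=4
arr[mid]=10<11: swap arr[3],arr[4]; lo=4,mid=5 → 9 7 1 10 11 6 8
arr[mid]=6<11: swap arr[4],arr[5]; lo=5,mid=6 → 9 7 1 10 6 11 8
arr[mid]=8<11: swap arr[5],arr[6]; lo=6,mid=7 → 9 7 1 10 6 8 11
end: lo=6, hi=6; arr = 9 7 1 10 6 8 11

(6, 6)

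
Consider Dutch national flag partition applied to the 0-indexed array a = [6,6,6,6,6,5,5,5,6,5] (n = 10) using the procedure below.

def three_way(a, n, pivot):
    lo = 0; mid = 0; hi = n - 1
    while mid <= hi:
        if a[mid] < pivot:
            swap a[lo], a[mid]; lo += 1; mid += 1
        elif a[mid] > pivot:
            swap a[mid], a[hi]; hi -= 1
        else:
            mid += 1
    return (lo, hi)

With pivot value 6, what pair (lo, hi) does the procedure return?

lo=0 mid=0 hi=9
6=6: mid=1
6=6: mid=2
6=6: mid=3
6=6: mid=4
6=6: mid=5
5<6: swap(0,5), lo=1 mid=6 ⇒ [5,6,6,6,6,6,5,5,6,5]
5<6: swap(1,6), lo=2 mid=7 ⇒ [5,5,6,6,6,6,6,5,6,5]
5<6: swap(2,7), lo=3 mid=8 ⇒ [5,5,5,6,6,6,6,6,6,5]
6=6: mid=9
5<6: swap(3,9), lo=4 mid=10 ⇒ [5,5,5,5,6,6,6,6,6,6]
done. lo=4 hi=9; a=[5,5,5,5,6,6,6,6,6,6]

(4, 9)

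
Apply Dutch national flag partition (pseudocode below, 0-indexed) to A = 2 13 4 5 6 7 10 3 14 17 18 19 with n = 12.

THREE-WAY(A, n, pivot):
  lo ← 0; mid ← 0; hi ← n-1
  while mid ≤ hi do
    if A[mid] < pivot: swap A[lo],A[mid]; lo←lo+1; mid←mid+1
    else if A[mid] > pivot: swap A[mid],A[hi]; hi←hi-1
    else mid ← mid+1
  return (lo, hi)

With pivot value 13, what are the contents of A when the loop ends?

2 4 5 6 7 10 3 13 17 18 19 14

pivot = 13; lo=0, mid=0, hi=11
A[mid]=2<13: swap A[0],A[0]; lo=1,mid=1 → 2 13 4 5 6 7 10 3 14 17 18 19
A[mid]=13=13: mid=2
A[mid]=4<13: swap A[1],A[2]; lo=2,mid=3 → 2 4 13 5 6 7 10 3 14 17 18 19
A[mid]=5<13: swap A[2],A[3]; lo=3,mid=4 → 2 4 5 13 6 7 10 3 14 17 18 19
A[mid]=6<13: swap A[3],A[4]; lo=4,mid=5 → 2 4 5 6 13 7 10 3 14 17 18 19
A[mid]=7<13: swap A[4],A[5]; lo=5,mid=6 → 2 4 5 6 7 13 10 3 14 17 18 19
A[mid]=10<13: swap A[5],A[6]; lo=6,mid=7 → 2 4 5 6 7 10 13 3 14 17 18 19
A[mid]=3<13: swap A[6],A[7]; lo=7,mid=8 → 2 4 5 6 7 10 3 13 14 17 18 19
A[mid]=14>13: swap A[8],A[11]; hi=10 → 2 4 5 6 7 10 3 13 19 17 18 14
A[mid]=19>13: swap A[8],A[10]; hi=9 → 2 4 5 6 7 10 3 13 18 17 19 14
A[mid]=18>13: swap A[8],A[9]; hi=8 → 2 4 5 6 7 10 3 13 17 18 19 14
A[mid]=17>13: swap A[8],A[8]; hi=7 → 2 4 5 6 7 10 3 13 17 18 19 14
end: lo=7, hi=7; A = 2 4 5 6 7 10 3 13 17 18 19 14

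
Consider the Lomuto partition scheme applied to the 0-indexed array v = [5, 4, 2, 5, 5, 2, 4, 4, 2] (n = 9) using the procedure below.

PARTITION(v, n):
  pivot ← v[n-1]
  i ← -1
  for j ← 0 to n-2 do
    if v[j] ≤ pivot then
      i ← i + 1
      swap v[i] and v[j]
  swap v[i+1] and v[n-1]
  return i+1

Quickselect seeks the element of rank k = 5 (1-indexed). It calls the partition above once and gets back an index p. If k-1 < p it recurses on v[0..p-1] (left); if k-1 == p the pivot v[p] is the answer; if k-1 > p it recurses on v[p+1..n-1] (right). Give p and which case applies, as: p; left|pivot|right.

2; right

pivot = v[8] = 2; i = -1
j=0: v[0]=5 > 2 → no swap
j=1: v[1]=4 > 2 → no swap
j=2: v[2]=2 ≤ 2 → i=0, swap v[0],v[2] → [2, 4, 5, 5, 5, 2, 4, 4, 2]
j=3: v[3]=5 > 2 → no swap
j=4: v[4]=5 > 2 → no swap
j=5: v[5]=2 ≤ 2 → i=1, swap v[1],v[5] → [2, 2, 5, 5, 5, 4, 4, 4, 2]
j=6: v[6]=4 > 2 → no swap
j=7: v[7]=4 > 2 → no swap
final swap v[2],v[8] → [2, 2, 2, 5, 5, 4, 4, 4, 5]; return 2
p = 2; k-1 = 4 > 2 ⇒ right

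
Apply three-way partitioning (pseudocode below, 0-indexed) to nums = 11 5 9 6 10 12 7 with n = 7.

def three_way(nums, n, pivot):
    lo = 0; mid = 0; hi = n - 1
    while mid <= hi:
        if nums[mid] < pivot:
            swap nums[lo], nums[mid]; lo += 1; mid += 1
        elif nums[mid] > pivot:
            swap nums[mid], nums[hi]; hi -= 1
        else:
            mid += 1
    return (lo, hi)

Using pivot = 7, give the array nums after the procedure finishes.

pivot = 7; lo=0, mid=0, hi=6
nums[mid]=11>7: swap nums[0],nums[6]; hi=5 → 7 5 9 6 10 12 11
nums[mid]=7=7: mid=1
nums[mid]=5<7: swap nums[0],nums[1]; lo=1,mid=2 → 5 7 9 6 10 12 11
nums[mid]=9>7: swap nums[2],nums[5]; hi=4 → 5 7 12 6 10 9 11
nums[mid]=12>7: swap nums[2],nums[4]; hi=3 → 5 7 10 6 12 9 11
nums[mid]=10>7: swap nums[2],nums[3]; hi=2 → 5 7 6 10 12 9 11
nums[mid]=6<7: swap nums[1],nums[2]; lo=2,mid=3 → 5 6 7 10 12 9 11
end: lo=2, hi=2; nums = 5 6 7 10 12 9 11

5 6 7 10 12 9 11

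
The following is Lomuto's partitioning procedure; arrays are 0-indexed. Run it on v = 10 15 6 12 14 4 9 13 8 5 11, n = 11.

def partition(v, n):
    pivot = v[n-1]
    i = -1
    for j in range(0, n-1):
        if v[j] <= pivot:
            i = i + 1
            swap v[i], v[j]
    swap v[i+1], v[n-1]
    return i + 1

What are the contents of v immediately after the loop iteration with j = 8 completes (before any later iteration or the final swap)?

pivot=11, i=-1
j=0: 10≤11, i=0, swap(0,0) ⇒ 10 15 6 12 14 4 9 13 8 5 11
j=1: 15>11, skip
j=2: 6≤11, i=1, swap(1,2) ⇒ 10 6 15 12 14 4 9 13 8 5 11
j=3: 12>11, skip
j=4: 14>11, skip
j=5: 4≤11, i=2, swap(2,5) ⇒ 10 6 4 12 14 15 9 13 8 5 11
j=6: 9≤11, i=3, swap(3,6) ⇒ 10 6 4 9 14 15 12 13 8 5 11
j=7: 13>11, skip
j=8: 8≤11, i=4, swap(4,8) ⇒ 10 6 4 9 8 15 12 13 14 5 11
(after j=8) v = 10 6 4 9 8 15 12 13 14 5 11

10 6 4 9 8 15 12 13 14 5 11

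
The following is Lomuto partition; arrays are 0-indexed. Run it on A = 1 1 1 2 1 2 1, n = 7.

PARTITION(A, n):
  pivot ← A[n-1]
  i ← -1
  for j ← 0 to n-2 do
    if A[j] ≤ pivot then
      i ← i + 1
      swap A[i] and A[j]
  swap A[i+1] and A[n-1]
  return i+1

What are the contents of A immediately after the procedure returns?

pivot = A[6] = 1; i = -1
j=0: A[0]=1 ≤ 1 → i=0, swap A[0],A[0] (no change) → 1 1 1 2 1 2 1
j=1: A[1]=1 ≤ 1 → i=1, swap A[1],A[1] (no change) → 1 1 1 2 1 2 1
j=2: A[2]=1 ≤ 1 → i=2, swap A[2],A[2] (no change) → 1 1 1 2 1 2 1
j=3: A[3]=2 > 1 → no swap
j=4: A[4]=1 ≤ 1 → i=3, swap A[3],A[4] → 1 1 1 1 2 2 1
j=5: A[5]=2 > 1 → no swap
final swap A[4],A[6] → 1 1 1 1 1 2 2; return 4

1 1 1 1 1 2 2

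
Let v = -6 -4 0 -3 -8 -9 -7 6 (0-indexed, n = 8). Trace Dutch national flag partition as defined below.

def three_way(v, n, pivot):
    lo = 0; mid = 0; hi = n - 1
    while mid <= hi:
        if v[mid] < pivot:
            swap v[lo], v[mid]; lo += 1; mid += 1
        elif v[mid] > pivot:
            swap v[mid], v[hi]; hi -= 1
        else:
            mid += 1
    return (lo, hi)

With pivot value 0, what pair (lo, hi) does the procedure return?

pivot = 0; lo=0, mid=0, hi=7
v[mid]=-6<0: swap v[0],v[0]; lo=1,mid=1 → -6 -4 0 -3 -8 -9 -7 6
v[mid]=-4<0: swap v[1],v[1]; lo=2,mid=2 → -6 -4 0 -3 -8 -9 -7 6
v[mid]=0=0: mid=3
v[mid]=-3<0: swap v[2],v[3]; lo=3,mid=4 → -6 -4 -3 0 -8 -9 -7 6
v[mid]=-8<0: swap v[3],v[4]; lo=4,mid=5 → -6 -4 -3 -8 0 -9 -7 6
v[mid]=-9<0: swap v[4],v[5]; lo=5,mid=6 → -6 -4 -3 -8 -9 0 -7 6
v[mid]=-7<0: swap v[5],v[6]; lo=6,mid=7 → -6 -4 -3 -8 -9 -7 0 6
v[mid]=6>0: swap v[7],v[7]; hi=6 → -6 -4 -3 -8 -9 -7 0 6
end: lo=6, hi=6; v = -6 -4 -3 -8 -9 -7 0 6

(6, 6)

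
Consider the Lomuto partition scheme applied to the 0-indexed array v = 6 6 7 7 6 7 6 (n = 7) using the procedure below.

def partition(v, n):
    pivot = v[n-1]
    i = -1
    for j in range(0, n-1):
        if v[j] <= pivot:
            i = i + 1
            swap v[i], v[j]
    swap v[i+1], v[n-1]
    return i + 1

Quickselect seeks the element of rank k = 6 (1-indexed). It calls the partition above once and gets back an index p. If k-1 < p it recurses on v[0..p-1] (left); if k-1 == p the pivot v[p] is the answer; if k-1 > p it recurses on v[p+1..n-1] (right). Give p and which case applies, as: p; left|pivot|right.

3; right

pivot=6, i=-1
j=0: 6≤6, i=0, swap(0,0) ⇒ 6 6 7 7 6 7 6
j=1: 6≤6, i=1, swap(1,1) ⇒ 6 6 7 7 6 7 6
j=2: 7>6, skip
j=3: 7>6, skip
j=4: 6≤6, i=2, swap(2,4) ⇒ 6 6 6 7 7 7 6
j=5: 7>6, skip
swap(3,6) ⇒ 6 6 6 6 7 7 7; return 3
p = 3; k-1 = 5 > 3 ⇒ right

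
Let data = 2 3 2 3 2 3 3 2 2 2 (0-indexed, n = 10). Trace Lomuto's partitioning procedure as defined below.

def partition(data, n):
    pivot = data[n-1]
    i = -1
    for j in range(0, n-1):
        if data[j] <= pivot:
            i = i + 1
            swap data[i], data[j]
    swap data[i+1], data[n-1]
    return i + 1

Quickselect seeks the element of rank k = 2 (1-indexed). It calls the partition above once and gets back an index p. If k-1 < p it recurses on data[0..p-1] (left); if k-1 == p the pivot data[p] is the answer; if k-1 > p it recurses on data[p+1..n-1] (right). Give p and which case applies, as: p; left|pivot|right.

5; left

pivot = data[9] = 2; i = -1
j=0: data[0]=2 ≤ 2 → i=0, swap data[0],data[0] (no change) → 2 3 2 3 2 3 3 2 2 2
j=1: data[1]=3 > 2 → no swap
j=2: data[2]=2 ≤ 2 → i=1, swap data[1],data[2] → 2 2 3 3 2 3 3 2 2 2
j=3: data[3]=3 > 2 → no swap
j=4: data[4]=2 ≤ 2 → i=2, swap data[2],data[4] → 2 2 2 3 3 3 3 2 2 2
j=5: data[5]=3 > 2 → no swap
j=6: data[6]=3 > 2 → no swap
j=7: data[7]=2 ≤ 2 → i=3, swap data[3],data[7] → 2 2 2 2 3 3 3 3 2 2
j=8: data[8]=2 ≤ 2 → i=4, swap data[4],data[8] → 2 2 2 2 2 3 3 3 3 2
final swap data[5],data[9] → 2 2 2 2 2 2 3 3 3 3; return 5
p = 5; k-1 = 1 < 5 ⇒ left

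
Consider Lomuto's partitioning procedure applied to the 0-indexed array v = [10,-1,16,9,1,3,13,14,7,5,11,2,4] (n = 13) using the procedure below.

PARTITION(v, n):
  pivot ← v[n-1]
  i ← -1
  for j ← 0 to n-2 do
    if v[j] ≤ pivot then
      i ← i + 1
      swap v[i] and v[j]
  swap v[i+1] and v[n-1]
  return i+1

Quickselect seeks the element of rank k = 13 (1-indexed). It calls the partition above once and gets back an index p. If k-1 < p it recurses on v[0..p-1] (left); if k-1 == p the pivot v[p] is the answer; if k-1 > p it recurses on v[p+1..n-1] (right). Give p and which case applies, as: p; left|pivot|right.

pivot=4, i=-1
j=0: 10>4, skip
j=1: -1≤4, i=0, swap(0,1) ⇒ [-1,10,16,9,1,3,13,14,7,5,11,2,4]
j=2: 16>4, skip
j=3: 9>4, skip
j=4: 1≤4, i=1, swap(1,4) ⇒ [-1,1,16,9,10,3,13,14,7,5,11,2,4]
j=5: 3≤4, i=2, swap(2,5) ⇒ [-1,1,3,9,10,16,13,14,7,5,11,2,4]
j=6: 13>4, skip
j=7: 14>4, skip
j=8: 7>4, skip
j=9: 5>4, skip
j=10: 11>4, skip
j=11: 2≤4, i=3, swap(3,11) ⇒ [-1,1,3,2,10,16,13,14,7,5,11,9,4]
swap(4,12) ⇒ [-1,1,3,2,4,16,13,14,7,5,11,9,10]; return 4
p = 4; k-1 = 12 > 4 ⇒ right

4; right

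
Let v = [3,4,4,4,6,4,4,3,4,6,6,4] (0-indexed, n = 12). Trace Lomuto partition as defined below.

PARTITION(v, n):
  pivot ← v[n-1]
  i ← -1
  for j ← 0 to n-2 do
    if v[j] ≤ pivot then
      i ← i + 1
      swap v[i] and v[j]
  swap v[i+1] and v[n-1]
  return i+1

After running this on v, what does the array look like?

[3,4,4,4,4,4,3,4,4,6,6,6]

pivot=4, i=-1
j=0: 3≤4, i=0, swap(0,0) ⇒ [3,4,4,4,6,4,4,3,4,6,6,4]
j=1: 4≤4, i=1, swap(1,1) ⇒ [3,4,4,4,6,4,4,3,4,6,6,4]
j=2: 4≤4, i=2, swap(2,2) ⇒ [3,4,4,4,6,4,4,3,4,6,6,4]
j=3: 4≤4, i=3, swap(3,3) ⇒ [3,4,4,4,6,4,4,3,4,6,6,4]
j=4: 6>4, skip
j=5: 4≤4, i=4, swap(4,5) ⇒ [3,4,4,4,4,6,4,3,4,6,6,4]
j=6: 4≤4, i=5, swap(5,6) ⇒ [3,4,4,4,4,4,6,3,4,6,6,4]
j=7: 3≤4, i=6, swap(6,7) ⇒ [3,4,4,4,4,4,3,6,4,6,6,4]
j=8: 4≤4, i=7, swap(7,8) ⇒ [3,4,4,4,4,4,3,4,6,6,6,4]
j=9: 6>4, skip
j=10: 6>4, skip
swap(8,11) ⇒ [3,4,4,4,4,4,3,4,4,6,6,6]; return 8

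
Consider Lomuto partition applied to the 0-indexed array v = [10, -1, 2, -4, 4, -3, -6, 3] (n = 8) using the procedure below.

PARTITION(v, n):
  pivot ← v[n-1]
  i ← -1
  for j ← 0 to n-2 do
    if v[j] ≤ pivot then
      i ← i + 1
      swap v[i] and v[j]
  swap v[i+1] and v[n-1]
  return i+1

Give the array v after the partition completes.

pivot = v[7] = 3; i = -1
j=0: v[0]=10 > 3 → no swap
j=1: v[1]=-1 ≤ 3 → i=0, swap v[0],v[1] → [-1, 10, 2, -4, 4, -3, -6, 3]
j=2: v[2]=2 ≤ 3 → i=1, swap v[1],v[2] → [-1, 2, 10, -4, 4, -3, -6, 3]
j=3: v[3]=-4 ≤ 3 → i=2, swap v[2],v[3] → [-1, 2, -4, 10, 4, -3, -6, 3]
j=4: v[4]=4 > 3 → no swap
j=5: v[5]=-3 ≤ 3 → i=3, swap v[3],v[5] → [-1, 2, -4, -3, 4, 10, -6, 3]
j=6: v[6]=-6 ≤ 3 → i=4, swap v[4],v[6] → [-1, 2, -4, -3, -6, 10, 4, 3]
final swap v[5],v[7] → [-1, 2, -4, -3, -6, 3, 4, 10]; return 5

[-1, 2, -4, -3, -6, 3, 4, 10]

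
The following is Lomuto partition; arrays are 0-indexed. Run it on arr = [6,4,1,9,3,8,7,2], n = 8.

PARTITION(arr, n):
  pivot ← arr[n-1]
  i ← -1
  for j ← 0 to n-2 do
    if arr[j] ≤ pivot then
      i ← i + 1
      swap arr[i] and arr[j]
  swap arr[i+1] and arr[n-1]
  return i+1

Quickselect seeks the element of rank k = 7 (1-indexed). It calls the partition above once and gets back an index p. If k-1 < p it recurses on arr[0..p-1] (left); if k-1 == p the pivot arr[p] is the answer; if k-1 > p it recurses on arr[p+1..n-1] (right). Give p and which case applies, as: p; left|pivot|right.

pivot = arr[7] = 2; i = -1
j=0: arr[0]=6 > 2 → no swap
j=1: arr[1]=4 > 2 → no swap
j=2: arr[2]=1 ≤ 2 → i=0, swap arr[0],arr[2] → [1,4,6,9,3,8,7,2]
j=3: arr[3]=9 > 2 → no swap
j=4: arr[4]=3 > 2 → no swap
j=5: arr[5]=8 > 2 → no swap
j=6: arr[6]=7 > 2 → no swap
final swap arr[1],arr[7] → [1,2,6,9,3,8,7,4]; return 1
p = 1; k-1 = 6 > 1 ⇒ right

1; right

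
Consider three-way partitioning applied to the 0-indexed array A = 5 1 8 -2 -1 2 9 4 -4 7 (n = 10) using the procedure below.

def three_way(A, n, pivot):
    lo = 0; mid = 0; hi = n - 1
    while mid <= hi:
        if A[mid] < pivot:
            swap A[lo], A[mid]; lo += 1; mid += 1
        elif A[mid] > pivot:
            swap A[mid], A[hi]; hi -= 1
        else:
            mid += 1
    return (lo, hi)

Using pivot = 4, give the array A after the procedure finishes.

-4 1 -2 -1 2 4 9 8 7 5

pivot = 4; lo=0, mid=0, hi=9
A[mid]=5>4: swap A[0],A[9]; hi=8 → 7 1 8 -2 -1 2 9 4 -4 5
A[mid]=7>4: swap A[0],A[8]; hi=7 → -4 1 8 -2 -1 2 9 4 7 5
A[mid]=-4<4: swap A[0],A[0]; lo=1,mid=1 → -4 1 8 -2 -1 2 9 4 7 5
A[mid]=1<4: swap A[1],A[1]; lo=2,mid=2 → -4 1 8 -2 -1 2 9 4 7 5
A[mid]=8>4: swap A[2],A[7]; hi=6 → -4 1 4 -2 -1 2 9 8 7 5
A[mid]=4=4: mid=3
A[mid]=-2<4: swap A[2],A[3]; lo=3,mid=4 → -4 1 -2 4 -1 2 9 8 7 5
A[mid]=-1<4: swap A[3],A[4]; lo=4,mid=5 → -4 1 -2 -1 4 2 9 8 7 5
A[mid]=2<4: swap A[4],A[5]; lo=5,mid=6 → -4 1 -2 -1 2 4 9 8 7 5
A[mid]=9>4: swap A[6],A[6]; hi=5 → -4 1 -2 -1 2 4 9 8 7 5
end: lo=5, hi=5; A = -4 1 -2 -1 2 4 9 8 7 5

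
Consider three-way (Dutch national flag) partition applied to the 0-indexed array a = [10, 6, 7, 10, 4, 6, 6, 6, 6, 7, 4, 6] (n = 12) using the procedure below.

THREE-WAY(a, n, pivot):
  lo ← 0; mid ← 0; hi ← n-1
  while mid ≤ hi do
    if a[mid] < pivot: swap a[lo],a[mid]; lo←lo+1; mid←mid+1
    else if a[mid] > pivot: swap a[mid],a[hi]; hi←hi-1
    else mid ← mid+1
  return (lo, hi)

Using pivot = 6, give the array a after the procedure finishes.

pivot = 6; lo=0, mid=0, hi=11
a[mid]=10>6: swap a[0],a[11]; hi=10 → [6, 6, 7, 10, 4, 6, 6, 6, 6, 7, 4, 10]
a[mid]=6=6: mid=1
a[mid]=6=6: mid=2
a[mid]=7>6: swap a[2],a[10]; hi=9 → [6, 6, 4, 10, 4, 6, 6, 6, 6, 7, 7, 10]
a[mid]=4<6: swap a[0],a[2]; lo=1,mid=3 → [4, 6, 6, 10, 4, 6, 6, 6, 6, 7, 7, 10]
a[mid]=10>6: swap a[3],a[9]; hi=8 → [4, 6, 6, 7, 4, 6, 6, 6, 6, 10, 7, 10]
a[mid]=7>6: swap a[3],a[8]; hi=7 → [4, 6, 6, 6, 4, 6, 6, 6, 7, 10, 7, 10]
a[mid]=6=6: mid=4
a[mid]=4<6: swap a[1],a[4]; lo=2,mid=5 → [4, 4, 6, 6, 6, 6, 6, 6, 7, 10, 7, 10]
a[mid]=6=6: mid=6
a[mid]=6=6: mid=7
a[mid]=6=6: mid=8
end: lo=2, hi=7; a = [4, 4, 6, 6, 6, 6, 6, 6, 7, 10, 7, 10]

[4, 4, 6, 6, 6, 6, 6, 6, 7, 10, 7, 10]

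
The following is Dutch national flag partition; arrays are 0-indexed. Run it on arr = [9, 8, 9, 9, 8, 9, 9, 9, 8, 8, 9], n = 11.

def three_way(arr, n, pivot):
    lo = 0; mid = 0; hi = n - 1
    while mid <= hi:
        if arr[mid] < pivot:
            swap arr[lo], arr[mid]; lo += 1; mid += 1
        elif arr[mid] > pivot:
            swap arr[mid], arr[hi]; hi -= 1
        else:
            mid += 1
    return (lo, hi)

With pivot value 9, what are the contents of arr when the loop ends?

[8, 8, 8, 8, 9, 9, 9, 9, 9, 9, 9]

lo=0 mid=0 hi=10
9=9: mid=1
8<9: swap(0,1), lo=1 mid=2 ⇒ [8, 9, 9, 9, 8, 9, 9, 9, 8, 8, 9]
9=9: mid=3
9=9: mid=4
8<9: swap(1,4), lo=2 mid=5 ⇒ [8, 8, 9, 9, 9, 9, 9, 9, 8, 8, 9]
9=9: mid=6
9=9: mid=7
9=9: mid=8
8<9: swap(2,8), lo=3 mid=9 ⇒ [8, 8, 8, 9, 9, 9, 9, 9, 9, 8, 9]
8<9: swap(3,9), lo=4 mid=10 ⇒ [8, 8, 8, 8, 9, 9, 9, 9, 9, 9, 9]
9=9: mid=11
done. lo=4 hi=10; arr=[8, 8, 8, 8, 9, 9, 9, 9, 9, 9, 9]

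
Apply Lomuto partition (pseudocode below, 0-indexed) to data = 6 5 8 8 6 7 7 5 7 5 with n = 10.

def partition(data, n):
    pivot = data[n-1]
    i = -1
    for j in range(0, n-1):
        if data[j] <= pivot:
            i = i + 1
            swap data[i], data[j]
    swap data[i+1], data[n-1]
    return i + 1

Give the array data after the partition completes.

5 5 5 8 6 7 7 6 7 8

pivot=5, i=-1
j=0: 6>5, skip
j=1: 5≤5, i=0, swap(0,1) ⇒ 5 6 8 8 6 7 7 5 7 5
j=2: 8>5, skip
j=3: 8>5, skip
j=4: 6>5, skip
j=5: 7>5, skip
j=6: 7>5, skip
j=7: 5≤5, i=1, swap(1,7) ⇒ 5 5 8 8 6 7 7 6 7 5
j=8: 7>5, skip
swap(2,9) ⇒ 5 5 5 8 6 7 7 6 7 8; return 2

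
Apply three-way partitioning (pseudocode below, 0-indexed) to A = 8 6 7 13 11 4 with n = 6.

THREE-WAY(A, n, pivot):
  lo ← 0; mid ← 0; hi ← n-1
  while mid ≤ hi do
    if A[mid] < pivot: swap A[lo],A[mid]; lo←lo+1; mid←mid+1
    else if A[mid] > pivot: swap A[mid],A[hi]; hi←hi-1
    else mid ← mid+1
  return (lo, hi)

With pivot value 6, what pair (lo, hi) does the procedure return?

(1, 1)

lo=0 mid=0 hi=5
8>6: swap(0,5), hi=4 ⇒ 4 6 7 13 11 8
4<6: swap(0,0), lo=1 mid=1 ⇒ 4 6 7 13 11 8
6=6: mid=2
7>6: swap(2,4), hi=3 ⇒ 4 6 11 13 7 8
11>6: swap(2,3), hi=2 ⇒ 4 6 13 11 7 8
13>6: swap(2,2), hi=1 ⇒ 4 6 13 11 7 8
done. lo=1 hi=1; A=4 6 13 11 7 8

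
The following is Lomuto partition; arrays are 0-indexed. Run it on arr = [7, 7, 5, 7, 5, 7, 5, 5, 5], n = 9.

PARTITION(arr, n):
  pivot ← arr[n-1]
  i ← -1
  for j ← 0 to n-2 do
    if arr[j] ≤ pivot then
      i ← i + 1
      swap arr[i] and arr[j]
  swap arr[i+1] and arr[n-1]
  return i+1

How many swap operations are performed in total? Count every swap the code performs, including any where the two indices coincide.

5

pivot = arr[8] = 5; i = -1
j=0: arr[0]=7 > 5 → no swap
j=1: arr[1]=7 > 5 → no swap
j=2: arr[2]=5 ≤ 5 → i=0, swap arr[0],arr[2] → [5, 7, 7, 7, 5, 7, 5, 5, 5]
j=3: arr[3]=7 > 5 → no swap
j=4: arr[4]=5 ≤ 5 → i=1, swap arr[1],arr[4] → [5, 5, 7, 7, 7, 7, 5, 5, 5]
j=5: arr[5]=7 > 5 → no swap
j=6: arr[6]=5 ≤ 5 → i=2, swap arr[2],arr[6] → [5, 5, 5, 7, 7, 7, 7, 5, 5]
j=7: arr[7]=5 ≤ 5 → i=3, swap arr[3],arr[7] → [5, 5, 5, 5, 7, 7, 7, 7, 5]
final swap arr[4],arr[8] → [5, 5, 5, 5, 5, 7, 7, 7, 7]; return 4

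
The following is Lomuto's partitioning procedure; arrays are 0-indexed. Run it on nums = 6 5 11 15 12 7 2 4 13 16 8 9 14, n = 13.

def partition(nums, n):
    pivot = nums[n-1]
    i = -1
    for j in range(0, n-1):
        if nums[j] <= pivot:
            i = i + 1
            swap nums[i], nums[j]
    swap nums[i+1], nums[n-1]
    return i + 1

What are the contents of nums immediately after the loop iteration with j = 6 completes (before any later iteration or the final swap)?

6 5 11 12 7 2 15 4 13 16 8 9 14

pivot=14, i=-1
j=0: 6≤14, i=0, swap(0,0) ⇒ 6 5 11 15 12 7 2 4 13 16 8 9 14
j=1: 5≤14, i=1, swap(1,1) ⇒ 6 5 11 15 12 7 2 4 13 16 8 9 14
j=2: 11≤14, i=2, swap(2,2) ⇒ 6 5 11 15 12 7 2 4 13 16 8 9 14
j=3: 15>14, skip
j=4: 12≤14, i=3, swap(3,4) ⇒ 6 5 11 12 15 7 2 4 13 16 8 9 14
j=5: 7≤14, i=4, swap(4,5) ⇒ 6 5 11 12 7 15 2 4 13 16 8 9 14
j=6: 2≤14, i=5, swap(5,6) ⇒ 6 5 11 12 7 2 15 4 13 16 8 9 14
(after j=6) nums = 6 5 11 12 7 2 15 4 13 16 8 9 14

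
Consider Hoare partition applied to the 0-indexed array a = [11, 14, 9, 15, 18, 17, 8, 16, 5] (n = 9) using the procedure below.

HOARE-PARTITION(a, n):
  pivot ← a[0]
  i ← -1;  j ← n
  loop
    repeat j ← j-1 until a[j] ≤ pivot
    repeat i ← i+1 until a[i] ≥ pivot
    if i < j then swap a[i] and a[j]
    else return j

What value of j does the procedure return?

pivot = a[0] = 11; i = -1, j = 9
j→8 (a[8]=5≤11), i→0 (a[0]=11≥11); i<j, swap → [5, 14, 9, 15, 18, 17, 8, 16, 11]
j→6 (a[6]=8≤11), i→1 (a[1]=14≥11); i<j, swap → [5, 8, 9, 15, 18, 17, 14, 16, 11]
j→2, i→3; i≥j, return j=2. a = [5, 8, 9, 15, 18, 17, 14, 16, 11]

2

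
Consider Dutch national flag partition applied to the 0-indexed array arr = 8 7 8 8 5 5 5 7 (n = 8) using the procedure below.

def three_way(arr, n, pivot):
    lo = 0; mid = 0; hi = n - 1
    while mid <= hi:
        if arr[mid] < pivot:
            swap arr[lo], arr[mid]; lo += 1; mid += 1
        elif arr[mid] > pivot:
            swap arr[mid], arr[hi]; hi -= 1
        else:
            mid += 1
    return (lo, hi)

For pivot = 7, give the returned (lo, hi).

lo=0 mid=0 hi=7
8>7: swap(0,7), hi=6 ⇒ 7 7 8 8 5 5 5 8
7=7: mid=1
7=7: mid=2
8>7: swap(2,6), hi=5 ⇒ 7 7 5 8 5 5 8 8
5<7: swap(0,2), lo=1 mid=3 ⇒ 5 7 7 8 5 5 8 8
8>7: swap(3,5), hi=4 ⇒ 5 7 7 5 5 8 8 8
5<7: swap(1,3), lo=2 mid=4 ⇒ 5 5 7 7 5 8 8 8
5<7: swap(2,4), lo=3 mid=5 ⇒ 5 5 5 7 7 8 8 8
done. lo=3 hi=4; arr=5 5 5 7 7 8 8 8

(3, 4)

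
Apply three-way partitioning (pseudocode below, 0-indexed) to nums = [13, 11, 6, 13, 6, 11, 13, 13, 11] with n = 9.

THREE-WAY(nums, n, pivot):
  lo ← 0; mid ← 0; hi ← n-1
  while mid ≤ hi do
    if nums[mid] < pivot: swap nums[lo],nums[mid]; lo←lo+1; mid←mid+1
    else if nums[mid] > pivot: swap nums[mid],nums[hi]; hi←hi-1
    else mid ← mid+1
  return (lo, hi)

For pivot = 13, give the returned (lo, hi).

pivot = 13; lo=0, mid=0, hi=8
nums[mid]=13=13: mid=1
nums[mid]=11<13: swap nums[0],nums[1]; lo=1,mid=2 → [11, 13, 6, 13, 6, 11, 13, 13, 11]
nums[mid]=6<13: swap nums[1],nums[2]; lo=2,mid=3 → [11, 6, 13, 13, 6, 11, 13, 13, 11]
nums[mid]=13=13: mid=4
nums[mid]=6<13: swap nums[2],nums[4]; lo=3,mid=5 → [11, 6, 6, 13, 13, 11, 13, 13, 11]
nums[mid]=11<13: swap nums[3],nums[5]; lo=4,mid=6 → [11, 6, 6, 11, 13, 13, 13, 13, 11]
nums[mid]=13=13: mid=7
nums[mid]=13=13: mid=8
nums[mid]=11<13: swap nums[4],nums[8]; lo=5,mid=9 → [11, 6, 6, 11, 11, 13, 13, 13, 13]
end: lo=5, hi=8; nums = [11, 6, 6, 11, 11, 13, 13, 13, 13]

(5, 8)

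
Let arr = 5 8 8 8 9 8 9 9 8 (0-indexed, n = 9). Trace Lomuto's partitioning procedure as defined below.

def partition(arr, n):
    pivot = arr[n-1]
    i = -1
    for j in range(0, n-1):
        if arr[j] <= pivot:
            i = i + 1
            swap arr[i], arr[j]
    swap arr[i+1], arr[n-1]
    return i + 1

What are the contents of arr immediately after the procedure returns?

5 8 8 8 8 8 9 9 9

pivot = arr[8] = 8; i = -1
j=0: arr[0]=5 ≤ 8 → i=0, swap arr[0],arr[0] (no change) → 5 8 8 8 9 8 9 9 8
j=1: arr[1]=8 ≤ 8 → i=1, swap arr[1],arr[1] (no change) → 5 8 8 8 9 8 9 9 8
j=2: arr[2]=8 ≤ 8 → i=2, swap arr[2],arr[2] (no change) → 5 8 8 8 9 8 9 9 8
j=3: arr[3]=8 ≤ 8 → i=3, swap arr[3],arr[3] (no change) → 5 8 8 8 9 8 9 9 8
j=4: arr[4]=9 > 8 → no swap
j=5: arr[5]=8 ≤ 8 → i=4, swap arr[4],arr[5] → 5 8 8 8 8 9 9 9 8
j=6: arr[6]=9 > 8 → no swap
j=7: arr[7]=9 > 8 → no swap
final swap arr[5],arr[8] → 5 8 8 8 8 8 9 9 9; return 5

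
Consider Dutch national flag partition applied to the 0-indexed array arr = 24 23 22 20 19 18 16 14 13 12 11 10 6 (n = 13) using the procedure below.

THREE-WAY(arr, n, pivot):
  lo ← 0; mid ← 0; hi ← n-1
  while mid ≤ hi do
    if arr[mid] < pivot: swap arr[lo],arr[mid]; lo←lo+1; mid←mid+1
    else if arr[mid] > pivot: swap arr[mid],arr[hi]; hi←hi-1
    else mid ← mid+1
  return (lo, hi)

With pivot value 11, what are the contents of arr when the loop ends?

lo=0 mid=0 hi=12
24>11: swap(0,12), hi=11 ⇒ 6 23 22 20 19 18 16 14 13 12 11 10 24
6<11: swap(0,0), lo=1 mid=1 ⇒ 6 23 22 20 19 18 16 14 13 12 11 10 24
23>11: swap(1,11), hi=10 ⇒ 6 10 22 20 19 18 16 14 13 12 11 23 24
10<11: swap(1,1), lo=2 mid=2 ⇒ 6 10 22 20 19 18 16 14 13 12 11 23 24
22>11: swap(2,10), hi=9 ⇒ 6 10 11 20 19 18 16 14 13 12 22 23 24
11=11: mid=3
20>11: swap(3,9), hi=8 ⇒ 6 10 11 12 19 18 16 14 13 20 22 23 24
12>11: swap(3,8), hi=7 ⇒ 6 10 11 13 19 18 16 14 12 20 22 23 24
13>11: swap(3,7), hi=6 ⇒ 6 10 11 14 19 18 16 13 12 20 22 23 24
14>11: swap(3,6), hi=5 ⇒ 6 10 11 16 19 18 14 13 12 20 22 23 24
16>11: swap(3,5), hi=4 ⇒ 6 10 11 18 19 16 14 13 12 20 22 23 24
18>11: swap(3,4), hi=3 ⇒ 6 10 11 19 18 16 14 13 12 20 22 23 24
19>11: swap(3,3), hi=2 ⇒ 6 10 11 19 18 16 14 13 12 20 22 23 24
done. lo=2 hi=2; arr=6 10 11 19 18 16 14 13 12 20 22 23 24

6 10 11 19 18 16 14 13 12 20 22 23 24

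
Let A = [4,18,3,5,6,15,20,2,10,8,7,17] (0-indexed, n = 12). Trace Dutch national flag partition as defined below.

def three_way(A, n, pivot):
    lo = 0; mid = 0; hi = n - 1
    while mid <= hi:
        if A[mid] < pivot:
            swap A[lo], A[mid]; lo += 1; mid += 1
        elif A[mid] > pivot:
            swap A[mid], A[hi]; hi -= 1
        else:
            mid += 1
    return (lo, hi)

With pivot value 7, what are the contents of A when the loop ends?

lo=0 mid=0 hi=11
4<7: swap(0,0), lo=1 mid=1 ⇒ [4,18,3,5,6,15,20,2,10,8,7,17]
18>7: swap(1,11), hi=10 ⇒ [4,17,3,5,6,15,20,2,10,8,7,18]
17>7: swap(1,10), hi=9 ⇒ [4,7,3,5,6,15,20,2,10,8,17,18]
7=7: mid=2
3<7: swap(1,2), lo=2 mid=3 ⇒ [4,3,7,5,6,15,20,2,10,8,17,18]
5<7: swap(2,3), lo=3 mid=4 ⇒ [4,3,5,7,6,15,20,2,10,8,17,18]
6<7: swap(3,4), lo=4 mid=5 ⇒ [4,3,5,6,7,15,20,2,10,8,17,18]
15>7: swap(5,9), hi=8 ⇒ [4,3,5,6,7,8,20,2,10,15,17,18]
8>7: swap(5,8), hi=7 ⇒ [4,3,5,6,7,10,20,2,8,15,17,18]
10>7: swap(5,7), hi=6 ⇒ [4,3,5,6,7,2,20,10,8,15,17,18]
2<7: swap(4,5), lo=5 mid=6 ⇒ [4,3,5,6,2,7,20,10,8,15,17,18]
20>7: swap(6,6), hi=5 ⇒ [4,3,5,6,2,7,20,10,8,15,17,18]
done. lo=5 hi=5; A=[4,3,5,6,2,7,20,10,8,15,17,18]

[4,3,5,6,2,7,20,10,8,15,17,18]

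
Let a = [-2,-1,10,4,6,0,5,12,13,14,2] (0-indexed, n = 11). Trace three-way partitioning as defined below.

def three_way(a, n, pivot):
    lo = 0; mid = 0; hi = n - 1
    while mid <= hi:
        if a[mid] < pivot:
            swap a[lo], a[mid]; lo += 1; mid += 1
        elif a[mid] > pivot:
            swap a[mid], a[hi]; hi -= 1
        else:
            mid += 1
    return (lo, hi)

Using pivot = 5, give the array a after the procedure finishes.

[-2,-1,2,4,0,5,12,13,14,6,10]

lo=0 mid=0 hi=10
-2<5: swap(0,0), lo=1 mid=1 ⇒ [-2,-1,10,4,6,0,5,12,13,14,2]
-1<5: swap(1,1), lo=2 mid=2 ⇒ [-2,-1,10,4,6,0,5,12,13,14,2]
10>5: swap(2,10), hi=9 ⇒ [-2,-1,2,4,6,0,5,12,13,14,10]
2<5: swap(2,2), lo=3 mid=3 ⇒ [-2,-1,2,4,6,0,5,12,13,14,10]
4<5: swap(3,3), lo=4 mid=4 ⇒ [-2,-1,2,4,6,0,5,12,13,14,10]
6>5: swap(4,9), hi=8 ⇒ [-2,-1,2,4,14,0,5,12,13,6,10]
14>5: swap(4,8), hi=7 ⇒ [-2,-1,2,4,13,0,5,12,14,6,10]
13>5: swap(4,7), hi=6 ⇒ [-2,-1,2,4,12,0,5,13,14,6,10]
12>5: swap(4,6), hi=5 ⇒ [-2,-1,2,4,5,0,12,13,14,6,10]
5=5: mid=5
0<5: swap(4,5), lo=5 mid=6 ⇒ [-2,-1,2,4,0,5,12,13,14,6,10]
done. lo=5 hi=5; a=[-2,-1,2,4,0,5,12,13,14,6,10]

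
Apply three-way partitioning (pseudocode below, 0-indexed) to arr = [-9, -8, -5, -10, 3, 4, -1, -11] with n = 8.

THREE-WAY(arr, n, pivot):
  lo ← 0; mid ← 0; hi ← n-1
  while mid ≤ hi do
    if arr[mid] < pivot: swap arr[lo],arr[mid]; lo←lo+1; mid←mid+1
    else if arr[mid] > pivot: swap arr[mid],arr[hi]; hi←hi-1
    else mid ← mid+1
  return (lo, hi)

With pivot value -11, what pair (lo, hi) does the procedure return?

(0, 0)

lo=0 mid=0 hi=7
-9>-11: swap(0,7), hi=6 ⇒ [-11, -8, -5, -10, 3, 4, -1, -9]
-11=-11: mid=1
-8>-11: swap(1,6), hi=5 ⇒ [-11, -1, -5, -10, 3, 4, -8, -9]
-1>-11: swap(1,5), hi=4 ⇒ [-11, 4, -5, -10, 3, -1, -8, -9]
4>-11: swap(1,4), hi=3 ⇒ [-11, 3, -5, -10, 4, -1, -8, -9]
3>-11: swap(1,3), hi=2 ⇒ [-11, -10, -5, 3, 4, -1, -8, -9]
-10>-11: swap(1,2), hi=1 ⇒ [-11, -5, -10, 3, 4, -1, -8, -9]
-5>-11: swap(1,1), hi=0 ⇒ [-11, -5, -10, 3, 4, -1, -8, -9]
done. lo=0 hi=0; arr=[-11, -5, -10, 3, 4, -1, -8, -9]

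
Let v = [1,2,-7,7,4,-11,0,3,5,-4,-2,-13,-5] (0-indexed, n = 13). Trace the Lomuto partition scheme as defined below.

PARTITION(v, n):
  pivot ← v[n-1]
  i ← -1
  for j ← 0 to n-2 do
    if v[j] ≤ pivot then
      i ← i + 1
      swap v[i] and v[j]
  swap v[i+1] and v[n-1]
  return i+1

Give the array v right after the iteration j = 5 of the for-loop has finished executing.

pivot = v[12] = -5; i = -1
j=0: v[0]=1 > -5 → no swap
j=1: v[1]=2 > -5 → no swap
j=2: v[2]=-7 ≤ -5 → i=0, swap v[0],v[2] → [-7,2,1,7,4,-11,0,3,5,-4,-2,-13,-5]
j=3: v[3]=7 > -5 → no swap
j=4: v[4]=4 > -5 → no swap
j=5: v[5]=-11 ≤ -5 → i=1, swap v[1],v[5] → [-7,-11,1,7,4,2,0,3,5,-4,-2,-13,-5]
(after j=5) v = [-7,-11,1,7,4,2,0,3,5,-4,-2,-13,-5]

[-7,-11,1,7,4,2,0,3,5,-4,-2,-13,-5]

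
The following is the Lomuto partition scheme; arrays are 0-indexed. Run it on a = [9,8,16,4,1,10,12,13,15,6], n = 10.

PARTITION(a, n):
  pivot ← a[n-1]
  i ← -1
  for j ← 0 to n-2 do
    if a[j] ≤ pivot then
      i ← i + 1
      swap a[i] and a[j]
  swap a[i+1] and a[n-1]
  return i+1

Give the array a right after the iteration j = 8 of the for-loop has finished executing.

pivot=6, i=-1
j=0: 9>6, skip
j=1: 8>6, skip
j=2: 16>6, skip
j=3: 4≤6, i=0, swap(0,3) ⇒ [4,8,16,9,1,10,12,13,15,6]
j=4: 1≤6, i=1, swap(1,4) ⇒ [4,1,16,9,8,10,12,13,15,6]
j=5: 10>6, skip
j=6: 12>6, skip
j=7: 13>6, skip
j=8: 15>6, skip
(after j=8) a = [4,1,16,9,8,10,12,13,15,6]

[4,1,16,9,8,10,12,13,15,6]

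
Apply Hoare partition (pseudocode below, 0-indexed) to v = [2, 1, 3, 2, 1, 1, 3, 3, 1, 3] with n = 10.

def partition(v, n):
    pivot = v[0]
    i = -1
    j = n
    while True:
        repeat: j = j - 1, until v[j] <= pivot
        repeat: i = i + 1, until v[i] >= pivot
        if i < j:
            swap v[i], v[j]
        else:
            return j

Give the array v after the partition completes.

pivot = v[0] = 2; i = -1, j = 10
j→8 (v[8]=1≤2), i→0 (v[0]=2≥2); i<j, swap → [1, 1, 3, 2, 1, 1, 3, 3, 2, 3]
j→5 (v[5]=1≤2), i→2 (v[2]=3≥2); i<j, swap → [1, 1, 1, 2, 1, 3, 3, 3, 2, 3]
j→4 (v[4]=1≤2), i→3 (v[3]=2≥2); i<j, swap → [1, 1, 1, 1, 2, 3, 3, 3, 2, 3]
j→3, i→4; i≥j, return j=3. v = [1, 1, 1, 1, 2, 3, 3, 3, 2, 3]

[1, 1, 1, 1, 2, 3, 3, 3, 2, 3]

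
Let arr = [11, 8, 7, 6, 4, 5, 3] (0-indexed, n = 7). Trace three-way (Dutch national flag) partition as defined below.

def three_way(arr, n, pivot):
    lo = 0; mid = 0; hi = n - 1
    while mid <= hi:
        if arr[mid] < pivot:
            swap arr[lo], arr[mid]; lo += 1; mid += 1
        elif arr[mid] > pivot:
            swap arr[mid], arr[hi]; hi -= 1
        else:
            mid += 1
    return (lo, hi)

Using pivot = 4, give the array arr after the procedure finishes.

lo=0 mid=0 hi=6
11>4: swap(0,6), hi=5 ⇒ [3, 8, 7, 6, 4, 5, 11]
3<4: swap(0,0), lo=1 mid=1 ⇒ [3, 8, 7, 6, 4, 5, 11]
8>4: swap(1,5), hi=4 ⇒ [3, 5, 7, 6, 4, 8, 11]
5>4: swap(1,4), hi=3 ⇒ [3, 4, 7, 6, 5, 8, 11]
4=4: mid=2
7>4: swap(2,3), hi=2 ⇒ [3, 4, 6, 7, 5, 8, 11]
6>4: swap(2,2), hi=1 ⇒ [3, 4, 6, 7, 5, 8, 11]
done. lo=1 hi=1; arr=[3, 4, 6, 7, 5, 8, 11]

[3, 4, 6, 7, 5, 8, 11]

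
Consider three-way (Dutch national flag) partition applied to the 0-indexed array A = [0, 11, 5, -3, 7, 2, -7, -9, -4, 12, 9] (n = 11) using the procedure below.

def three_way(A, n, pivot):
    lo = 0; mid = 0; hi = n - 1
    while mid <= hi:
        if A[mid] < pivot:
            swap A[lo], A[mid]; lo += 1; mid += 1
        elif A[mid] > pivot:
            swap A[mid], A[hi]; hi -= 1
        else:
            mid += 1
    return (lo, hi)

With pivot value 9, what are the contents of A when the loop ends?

lo=0 mid=0 hi=10
0<9: swap(0,0), lo=1 mid=1 ⇒ [0, 11, 5, -3, 7, 2, -7, -9, -4, 12, 9]
11>9: swap(1,10), hi=9 ⇒ [0, 9, 5, -3, 7, 2, -7, -9, -4, 12, 11]
9=9: mid=2
5<9: swap(1,2), lo=2 mid=3 ⇒ [0, 5, 9, -3, 7, 2, -7, -9, -4, 12, 11]
-3<9: swap(2,3), lo=3 mid=4 ⇒ [0, 5, -3, 9, 7, 2, -7, -9, -4, 12, 11]
7<9: swap(3,4), lo=4 mid=5 ⇒ [0, 5, -3, 7, 9, 2, -7, -9, -4, 12, 11]
2<9: swap(4,5), lo=5 mid=6 ⇒ [0, 5, -3, 7, 2, 9, -7, -9, -4, 12, 11]
-7<9: swap(5,6), lo=6 mid=7 ⇒ [0, 5, -3, 7, 2, -7, 9, -9, -4, 12, 11]
-9<9: swap(6,7), lo=7 mid=8 ⇒ [0, 5, -3, 7, 2, -7, -9, 9, -4, 12, 11]
-4<9: swap(7,8), lo=8 mid=9 ⇒ [0, 5, -3, 7, 2, -7, -9, -4, 9, 12, 11]
12>9: swap(9,9), hi=8 ⇒ [0, 5, -3, 7, 2, -7, -9, -4, 9, 12, 11]
done. lo=8 hi=8; A=[0, 5, -3, 7, 2, -7, -9, -4, 9, 12, 11]

[0, 5, -3, 7, 2, -7, -9, -4, 9, 12, 11]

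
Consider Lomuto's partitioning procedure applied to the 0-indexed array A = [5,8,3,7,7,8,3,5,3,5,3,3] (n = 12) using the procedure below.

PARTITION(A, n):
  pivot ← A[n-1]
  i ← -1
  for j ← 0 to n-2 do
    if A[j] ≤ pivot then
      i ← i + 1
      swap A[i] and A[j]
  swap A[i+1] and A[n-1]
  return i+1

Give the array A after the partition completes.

[3,3,3,3,3,8,8,5,5,5,7,7]

pivot = A[11] = 3; i = -1
j=0: A[0]=5 > 3 → no swap
j=1: A[1]=8 > 3 → no swap
j=2: A[2]=3 ≤ 3 → i=0, swap A[0],A[2] → [3,8,5,7,7,8,3,5,3,5,3,3]
j=3: A[3]=7 > 3 → no swap
j=4: A[4]=7 > 3 → no swap
j=5: A[5]=8 > 3 → no swap
j=6: A[6]=3 ≤ 3 → i=1, swap A[1],A[6] → [3,3,5,7,7,8,8,5,3,5,3,3]
j=7: A[7]=5 > 3 → no swap
j=8: A[8]=3 ≤ 3 → i=2, swap A[2],A[8] → [3,3,3,7,7,8,8,5,5,5,3,3]
j=9: A[9]=5 > 3 → no swap
j=10: A[10]=3 ≤ 3 → i=3, swap A[3],A[10] → [3,3,3,3,7,8,8,5,5,5,7,3]
final swap A[4],A[11] → [3,3,3,3,3,8,8,5,5,5,7,7]; return 4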